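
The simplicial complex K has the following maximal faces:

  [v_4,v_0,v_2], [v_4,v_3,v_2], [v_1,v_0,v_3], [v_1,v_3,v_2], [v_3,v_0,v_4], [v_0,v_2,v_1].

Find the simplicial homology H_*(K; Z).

Order the vertices as v_0 < v_1 < v_2 < v_3 < v_4. Listing each simplex with vertices in this order, K has dimension 2 with simplices:

  0-simplices (5): [v_0], [v_1], [v_2], [v_3], [v_4]
  1-simplices (9): [v_0,v_1], [v_0,v_2], [v_0,v_3], [v_0,v_4], [v_1,v_2], [v_1,v_3], [v_2,v_3], [v_2,v_4], [v_3,v_4]
  2-simplices (6): [v_0,v_1,v_2], [v_0,v_1,v_3], [v_0,v_2,v_4], [v_0,v_3,v_4], [v_1,v_2,v_3], [v_2,v_3,v_4]

so the chain groups are C_0 ≅ Z^5, C_1 ≅ Z^9, C_2 ≅ Z^6.

Boundary ∂_1: C_1 → C_0 is given by ∂[p,q] = [q] − [p]. For instance
  ∂[v_0,v_3] = [v_3] − [v_0].
This gives a 5×9 integer matrix of rank 4; reducing to Smith normal form yields diagonal entries (1,1,1,1).

∂_2: C_2 → C_1 sends each 2-simplex [p,q,r] to [q,r] − [p,r] + [p,q]. For instance
  ∂[v_0,v_3,v_4] = [v_3,v_4] − [v_0,v_4] + [v_0,v_3],
  ∂[v_0,v_1,v_3] = [v_1,v_3] − [v_0,v_3] + [v_0,v_1].
The 9×6 boundary matrix has rank 5 and Smith normal form diag(1,1,1,1,1).

Computing H_k = (kernel of ∂_k) / (image of ∂_{k+1}):

  H_0: rank C_0 − rank ∂_1 = 5 − 4 = 1, and the invariant factors of ∂_1 are all 1, so H_0 = Z.
  H_1: rank ker ∂_1 − rank ∂_2 = (9 − 4) − 5 = 0, and the invariant factors of ∂_2 are all 1, so H_1 = 0.
  H_2: rank ker ∂_2 − rank ∂_3 = (6 − 5) − 0 = 1, and there is no ∂_3, so H_2 = Z.

H_0 ≅ Z,  H_1 = 0,  H_2 ≅ Z.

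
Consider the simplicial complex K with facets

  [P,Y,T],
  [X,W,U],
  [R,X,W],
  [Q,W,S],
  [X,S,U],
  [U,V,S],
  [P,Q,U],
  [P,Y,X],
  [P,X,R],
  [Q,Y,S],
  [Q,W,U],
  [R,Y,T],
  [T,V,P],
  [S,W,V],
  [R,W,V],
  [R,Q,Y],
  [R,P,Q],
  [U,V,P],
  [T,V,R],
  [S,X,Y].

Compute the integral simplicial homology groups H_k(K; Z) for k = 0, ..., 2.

Take the total order P < Q < R < S < T < U < V < W < X < Y on the vertex set. Then K (dimension 2) consists of the simplices:

  0-simplices (10): P, Q, R, S, T, U, V, W, X, Y
  1-simplices (30): PQ, PR, PT, PU, PV, PX, PY, QR, QS, QU, QW, QY, RT, RV, RW, RX, RY, SU, SV, SW, SX, SY, TV, TY, UV, UW, UX, VW, WX, XY
  2-simplices (20): PQR, PQU, PRX, PTV, PTY, PUV, PXY, QRY, QSW, QSY, QUW, RTV, RTY, RVW, RWX, SUV, SUX, SVW, SXY, UWX

giving chain groups C_0 ≅ Z^10, C_1 ≅ Z^30, C_2 ≅ Z^20.

Boundary ∂_1: C_1 → C_0 sends each edge [p,q] (with p < q) to q − p. For instance
  ∂TV = V − T.
The resulting 10×30 matrix has rank 9, and its Smith normal form has invariant factors (1,1,1,1,1,1,1,1,1).

∂_2: C_2 → C_1 maps a triangle to the signed sum of its edges. For instance
  ∂SVW = VW − SW + SV,
  ∂QUW = UW − QW + QU.
As a 30×20 matrix over Z this has rank 20, with invariant factors (1,1,1,1,1,1,1,1,1,1,1,1,1,1,1,1,1,1,1,2).

Now H_k = ker ∂_k / im ∂_{k+1}, so:

  H_0: rank C_0 − rank ∂_1 = 10 − 9 = 1, and the invariant factors of ∂_1 are all 1, so H_0 ≅ Z.
  H_1: rank ker ∂_1 − rank ∂_2 = (30 − 9) − 20 = 1, and ∂_2 has invariant factor 2 > 1, so H_1 ≅ Z ⊕ Z_2.
  H_2: rank ker ∂_2 − rank ∂_3 = (20 − 20) − 0 = 0, and there is no ∂_3, so H_2 ≅ 0.

(K is a triangulation of the Klein bottle.)

H_0 ≅ Z,  H_1 ≅ Z ⊕ Z_2,  H_2 = 0.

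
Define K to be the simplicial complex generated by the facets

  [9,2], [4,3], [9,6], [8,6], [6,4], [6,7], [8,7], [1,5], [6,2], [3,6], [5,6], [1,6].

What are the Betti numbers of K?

b_0 = 1, b_1 = 4.

Take the total order 1 < 2 < 3 < 4 < 5 < 6 < 7 < 8 < 9 on the vertex set. Then K (dimension 1) consists of the simplices:

  0-simplices (9): [1], [2], [3], [4], [5], [6], [7], [8], [9]
  1-simplices (12): [1,5], [1,6], [2,6], [2,9], [3,4], [3,6], [4,6], [5,6], [6,7], [6,8], [6,9], [7,8]

so the chain groups are C_0 ≅ Z^9, C_1 ≅ Z^12.

The boundary map ∂_1: C_1 → C_0 is given by ∂[p,q] = [q] − [p].
The resulting 9×12 matrix has rank 8, and its Smith normal form has invariant factors (1,1,1,1,1,1,1,1).

From H_k ≅ ker(∂_k) / im(∂_{k+1}) we obtain:

  H_0: rank C_0 − rank ∂_1 = 9 − 8 = 1, and the invariant factors of ∂_1 are all 1, so H_0 = Z.
  H_1: rank ker ∂_1 − rank ∂_2 = (12 − 8) − 0 = 4, and there is no ∂_2, so H_1 = Z^4.

As a check, the Euler characteristic is 9 − 12 = -3, which agrees with 1 − 4 = -3.
(K is a triangulation of a wedge of 4 circles.)

Hence the Betti numbers are b_0 = 1, b_1 = 4.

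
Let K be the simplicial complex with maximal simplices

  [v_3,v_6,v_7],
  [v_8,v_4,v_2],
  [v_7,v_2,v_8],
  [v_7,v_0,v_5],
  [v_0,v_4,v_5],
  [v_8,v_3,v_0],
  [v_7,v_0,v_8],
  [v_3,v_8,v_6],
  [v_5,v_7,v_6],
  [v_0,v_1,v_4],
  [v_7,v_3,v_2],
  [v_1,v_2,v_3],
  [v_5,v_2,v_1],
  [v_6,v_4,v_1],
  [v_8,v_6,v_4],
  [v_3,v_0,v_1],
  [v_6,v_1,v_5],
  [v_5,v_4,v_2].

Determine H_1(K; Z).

We work with the vertex ordering v_0 < v_1 < v_2 < v_3 < v_4 < v_5 < v_6 < v_7 < v_8. The simplices of K, each written with vertices in increasing order, are:

  0-simplices (9): [v_0], [v_1], [v_2], [v_3], [v_4], [v_5], [v_6], [v_7], [v_8]
  1-simplices (27): (27 of them)
  2-simplices (18): (18 of them)

Hence C_0 ≅ Z^9, C_1 ≅ Z^27, C_2 ≅ Z^18.

∂_1: C_1 → C_0 is given by ∂[p,q] = [q] − [p].
As a 9×27 matrix over Z this has rank 8, with invariant factors (1,1,1,1,1,1,1,1).

Boundary ∂_2: C_2 → C_1 sends each 2-simplex [p,q,r] to [q,r] − [p,r] + [p,q]. For instance
  ∂[v_1,v_2,v_3] = [v_2,v_3] − [v_1,v_3] + [v_1,v_2],
  ∂[v_2,v_4,v_5] = [v_4,v_5] − [v_2,v_5] + [v_2,v_4].
The resulting 27×18 matrix has rank 18, and its Smith normal form has invariant factors (1,1,1,1,1,1,1,1,1,1,1,1,1,1,1,1,1,2).

Computing H_k = (kernel of ∂_k) / (image of ∂_{k+1}):

  H_1: rank ker ∂_1 − rank ∂_2 = (27 − 8) − 18 = 1, and ∂_2 has invariant factor 2 > 1, so H_1 ≅ Z ⊕ Z/2.

(K is a triangulation of the Klein bottle.)

H_1 ≅ Z ⊕ Z/2.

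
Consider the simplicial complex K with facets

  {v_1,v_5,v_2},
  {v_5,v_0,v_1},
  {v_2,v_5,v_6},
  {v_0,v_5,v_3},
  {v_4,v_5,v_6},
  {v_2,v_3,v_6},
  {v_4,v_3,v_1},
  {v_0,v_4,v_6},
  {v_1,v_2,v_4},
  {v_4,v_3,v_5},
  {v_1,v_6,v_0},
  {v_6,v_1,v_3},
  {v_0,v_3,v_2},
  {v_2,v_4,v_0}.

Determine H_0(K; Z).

Fix the vertex order v_0 < v_1 < v_2 < v_3 < v_4 < v_5 < v_6 and write every simplex with vertices in increasing order. Then dim K = 2 and the simplices of K are:

  0-simplices (7): [v_0], [v_1], [v_2], [v_3], [v_4], [v_5], [v_6]
  1-simplices (21): (21 of them)
  2-simplices (14): (14 of them)

Hence C_0 ≅ Z^7, C_1 ≅ Z^21, C_2 ≅ Z^14.

The boundary map ∂_1: C_1 → C_0 maps an edge to its endpoints' difference, ∂[p,q] = q − p.
The resulting 7×21 matrix has rank 6, and its Smith normal form has invariant factors (1,1,1,1,1,1).

∂_2: C_2 → C_1 sends each 2-simplex [p,q,r] to [q,r] − [p,r] + [p,q]. For instance
  ∂[v_0,v_2,v_4] = [v_2,v_4] − [v_0,v_4] + [v_0,v_2],
  ∂[v_1,v_3,v_6] = [v_3,v_6] − [v_1,v_6] + [v_1,v_3].
As a 21×14 matrix over Z this has rank 13, with invariant factors (1,1,1,1,1,1,1,1,1,1,1,1,1).

Reading off H_k = ker ∂_k / im ∂_{k+1}:

  H_0: rank C_0 − rank ∂_1 = 7 − 6 = 1, and the invariant factors of ∂_1 are all 1, so H_0 = Z.

H_0 ≅ Z.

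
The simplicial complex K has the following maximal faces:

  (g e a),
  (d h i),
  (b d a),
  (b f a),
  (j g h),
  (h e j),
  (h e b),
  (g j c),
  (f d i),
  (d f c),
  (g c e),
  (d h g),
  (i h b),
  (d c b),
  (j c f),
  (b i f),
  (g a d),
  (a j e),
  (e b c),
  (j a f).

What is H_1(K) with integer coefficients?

H_1 ≅ Z ⊕ Z_2.

Take the total order a < b < c < d < e < f < g < h < i < j on the vertex set. Then K (dimension 2) consists of the simplices:

  0-simplices (10): a, b, c, d, e, f, g, h, i, j
  1-simplices (30): ab, ad, ae, af, ag, aj, bc, bd, be, bf, bh, bi, cd, ce, cf, cg, cj, df, dg, dh, di, eg, eh, ej, fi, fj, gh, gj, hi, hj
  2-simplices (20): abd, abf, adg, aeg, aej, afj, bcd, bce, beh, bfi, bhi, cdf, ceg, cfj, cgj, dfi, dgh, dhi, ehj, ghj

Hence C_0 ≅ Z^10, C_1 ≅ Z^30, C_2 ≅ Z^20.

Boundary ∂_1: C_1 → C_0 is given by ∂[p,q] = [q] − [p]. For instance
  ∂cd = d − c.
The 10×30 boundary matrix has rank 9 and Smith normal form diag(1,1,1,1,1,1,1,1,1).

Boundary ∂_2: C_2 → C_1 acts by ∂[p,q,r] = [q,r] − [p,r] + [p,q]. For instance
  ∂abf = bf − af + ab,
  ∂ceg = eg − cg + ce.
As a 30×20 matrix over Z this has rank 20, with invariant factors (1,1,1,1,1,1,1,1,1,1,1,1,1,1,1,1,1,1,1,2).

From H_k ≅ ker(∂_k) / im(∂_{k+1}) we obtain:

  H_1: rank ker ∂_1 − rank ∂_2 = (30 − 9) − 20 = 1, and ∂_2 has invariant factor 2 > 1, so H_1 = Z ⊕ Z_2.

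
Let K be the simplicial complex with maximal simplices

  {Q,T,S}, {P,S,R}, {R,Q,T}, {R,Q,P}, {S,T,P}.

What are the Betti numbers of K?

b_0 = 1, b_1 = 1, b_2 = 0.

Order the vertices as P < Q < R < S < T. Listing each simplex with vertices in this order, K has dimension 2 with simplices:

  0-simplices (5): P, Q, R, S, T
  1-simplices (10): PQ, PR, PS, PT, QR, QS, QT, RS, RT, ST
  2-simplices (5): PQR, PRS, PST, QRT, QST

Hence C_0 ≅ Z^5, C_1 ≅ Z^10, C_2 ≅ Z^5.

∂_1: C_1 → C_0 is given by ∂[p,q] = [q] − [p]. For instance
  ∂QS = S − Q.
This gives a 5×10 integer matrix of rank 4; reducing to Smith normal form yields diagonal entries (1,1,1,1).

Boundary ∂_2: C_2 → C_1 acts by ∂[p,q,r] = [q,r] − [p,r] + [p,q]. For instance
  ∂PRS = RS − PS + PR,
  ∂QST = ST − QT + QS.
As a 10×5 matrix over Z this has rank 5, with invariant factors (1,1,1,1,1).

From H_k ≅ ker(∂_k) / im(∂_{k+1}) we obtain:

  H_0: rank C_0 − rank ∂_1 = 5 − 4 = 1, and the invariant factors of ∂_1 are all 1, so H_0 = Z.
  H_1: rank ker ∂_1 − rank ∂_2 = (10 − 4) − 5 = 1, and the invariant factors of ∂_2 are all 1, so H_1 = Z.
  H_2: rank ker ∂_2 − rank ∂_3 = (5 − 5) − 0 = 0, and there is no ∂_3, so H_2 = 0.

As a check, the Euler characteristic is 5 − 10 + 5 = 0, which agrees with 1 − 1 + 0 = 0.
(K is a triangulation of the Möbius band.)

Hence the Betti numbers are b_0 = 1, b_1 = 1, b_2 = 0.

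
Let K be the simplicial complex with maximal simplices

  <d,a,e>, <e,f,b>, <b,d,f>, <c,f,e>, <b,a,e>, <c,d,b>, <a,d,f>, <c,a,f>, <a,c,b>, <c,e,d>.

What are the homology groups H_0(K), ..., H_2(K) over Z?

K has 6 vertices, 15 edges, 10 triangles.
rank ∂_0 = 0, rank ∂_1 = 5 ⇒ b_0 = 6 − 0 − 5 = 1; all invariant factors of ∂_1 are 1 so no torsion. So H_0 = Z.
rank ∂_1 = 5, rank ∂_2 = 10 ⇒ b_1 = 15 − 5 − 10 = 0; ∂_2 has invariant factor(s) [2] giving torsion. So H_1 = Z/2.
rank ∂_2 = 10, rank ∂_3 = 0 ⇒ b_2 = 10 − 10 − 0 = 0. So H_2 = 0.

H_0 ≅ Z,  H_1 ≅ Z/2,  H_2 = 0.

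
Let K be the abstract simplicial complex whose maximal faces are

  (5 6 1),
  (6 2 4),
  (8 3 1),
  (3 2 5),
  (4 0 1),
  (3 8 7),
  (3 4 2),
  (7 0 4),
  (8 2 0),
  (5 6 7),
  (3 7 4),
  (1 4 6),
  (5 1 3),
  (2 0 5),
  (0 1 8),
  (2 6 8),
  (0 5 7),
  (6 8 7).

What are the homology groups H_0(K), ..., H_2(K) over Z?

Order the vertices as 0 < 1 < 2 < 3 < 4 < 5 < 6 < 7 < 8. Listing each simplex with vertices in this order, K has dimension 2 with simplices:

  0-simplices (9): [0], [1], [2], [3], [4], [5], [6], [7], [8]
  1-simplices (27): (27 of them)
  2-simplices (18): [0,1,4], [0,1,8], [0,2,5], [0,2,8], [0,4,7], [0,5,7], [1,3,5], [1,3,8], [1,4,6], [1,5,6], [2,3,4], [2,3,5], [2,4,6], [2,6,8], [3,4,7], [3,7,8], [5,6,7], [6,7,8]

so the chain groups are C_0 ≅ Z^9, C_1 ≅ Z^27, C_2 ≅ Z^18.

∂_1: C_1 → C_0 sends each edge [p,q] (with p < q) to q − p. For instance
  ∂[4,7] = [7] − [4].
The resulting 9×27 matrix has rank 8, and its Smith normal form has invariant factors (1,1,1,1,1,1,1,1).

∂_2: C_2 → C_1 acts by ∂[p,q,r] = [q,r] − [p,r] + [p,q]. For instance
  ∂[0,1,4] = [1,4] − [0,4] + [0,1],
  ∂[3,7,8] = [7,8] − [3,8] + [3,7].
The resulting 27×18 matrix has rank 17, and its Smith normal form has invariant factors (1,1,1,1,1,1,1,1,1,1,1,1,1,1,1,1,1).

Reading off H_k = ker ∂_k / im ∂_{k+1}:

  H_0: rank C_0 − rank ∂_1 = 9 − 8 = 1, and the invariant factors of ∂_1 are all 1, so H_0 ≅ Z.
  H_1: rank ker ∂_1 − rank ∂_2 = (27 − 8) − 17 = 2, and the invariant factors of ∂_2 are all 1, so H_1 ≅ Z^2.
  H_2: rank ker ∂_2 − rank ∂_3 = (18 − 17) − 0 = 1, and there is no ∂_3, so H_2 ≅ Z.

(K is a triangulation of the torus T^2.)

H_0 ≅ Z,  H_1 ≅ Z^2,  H_2 ≅ Z.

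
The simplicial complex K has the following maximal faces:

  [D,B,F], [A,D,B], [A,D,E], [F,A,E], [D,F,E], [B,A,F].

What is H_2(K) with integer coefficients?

H_2 ≅ Z.

Fix the vertex order A < B < D < E < F and write every simplex with vertices in increasing order. Then dim K = 2 and the simplices of K are:

  0-simplices (5): A, B, D, E, F
  1-simplices (9): AB, AD, AE, AF, BD, BF, DE, DF, EF
  2-simplices (6): ABD, ABF, ADE, AEF, BDF, DEF

so the chain groups are C_0 ≅ Z^5, C_1 ≅ Z^9, C_2 ≅ Z^6.

The boundary map ∂_1: C_1 → C_0 maps an edge to its endpoints' difference, ∂[p,q] = q − p. For instance
  ∂BD = D − B.
The 5×9 boundary matrix has rank 4 and Smith normal form diag(1,1,1,1).

The boundary map ∂_2: C_2 → C_1 maps a triangle to the signed sum of its edges. For instance
  ∂AEF = EF − AF + AE,
  ∂DEF = EF − DF + DE.
As a 9×6 matrix over Z this has rank 5, with invariant factors (1,1,1,1,1).

Now H_k = ker ∂_k / im ∂_{k+1}, so:

  H_2: rank ker ∂_2 − rank ∂_3 = (6 − 5) − 0 = 1, and there is no ∂_3, so H_2 ≅ Z.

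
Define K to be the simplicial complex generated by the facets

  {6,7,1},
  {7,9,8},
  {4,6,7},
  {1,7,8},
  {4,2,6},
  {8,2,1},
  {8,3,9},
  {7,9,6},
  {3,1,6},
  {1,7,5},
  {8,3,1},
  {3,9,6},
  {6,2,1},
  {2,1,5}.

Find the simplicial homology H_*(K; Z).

Order the vertices as 1 < 2 < 3 < 4 < 5 < 6 < 7 < 8 < 9. Listing each simplex with vertices in this order, K has dimension 2 with simplices:

  0-simplices (9): [1], [2], [3], [4], [5], [6], [7], [8], [9]
  1-simplices (21): [1,2], [1,3], [1,5], [1,6], [1,7], [1,8], [2,4], [2,5], [2,6], [2,8], [3,6], [3,8], [3,9], [4,6], [4,7], [5,7], [6,7], [6,9], [7,8], [7,9], [8,9]
  2-simplices (14): [1,2,5], [1,2,6], [1,2,8], [1,3,6], [1,3,8], [1,5,7], [1,6,7], [1,7,8], [2,4,6], [3,6,9], [3,8,9], [4,6,7], [6,7,9], [7,8,9]

Hence C_0 ≅ Z^9, C_1 ≅ Z^21, C_2 ≅ Z^14.

Boundary ∂_1: C_1 → C_0 sends each edge [p,q] (with p < q) to q − p.
As a 9×21 matrix over Z this has rank 8, with invariant factors (1,1,1,1,1,1,1,1).

∂_2: C_2 → C_1 sends each 2-simplex [p,q,r] to [q,r] − [p,r] + [p,q]. For instance
  ∂[4,6,7] = [6,7] − [4,7] + [4,6],
  ∂[6,7,9] = [7,9] − [6,9] + [6,7].
The resulting 21×14 matrix has rank 13, and its Smith normal form has invariant factors (1,1,1,1,1,1,1,1,1,1,1,1,1).

Computing H_k = (kernel of ∂_k) / (image of ∂_{k+1}):

  H_0: rank C_0 − rank ∂_1 = 9 − 8 = 1, and the invariant factors of ∂_1 are all 1, so H_0 = Z.
  H_1: rank ker ∂_1 − rank ∂_2 = (21 − 8) − 13 = 0, and the invariant factors of ∂_2 are all 1, so H_1 = 0.
  H_2: rank ker ∂_2 − rank ∂_3 = (14 − 13) − 0 = 1, and there is no ∂_3, so H_2 = Z.

H_0 = Z,  H_1 = 0,  H_2 = Z.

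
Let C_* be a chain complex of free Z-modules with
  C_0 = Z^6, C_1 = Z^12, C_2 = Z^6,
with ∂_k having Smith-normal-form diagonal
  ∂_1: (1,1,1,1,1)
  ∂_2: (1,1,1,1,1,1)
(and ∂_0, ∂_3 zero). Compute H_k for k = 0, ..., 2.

H_0: b_0 = 6 − 0 − 5 = 1; torsion from ∂_1 factors > 1: none. So H_0 = Z.
H_1: b_1 = 12 − 5 − 6 = 1; torsion from ∂_2 factors > 1: none. So H_1 = Z.
H_2: b_2 = 6 − 6 − 0 = 0; torsion from ∂_3 factors > 1: none. So H_2 = 0.

H_0 = Z,  H_1 = Z,  H_2 = 0.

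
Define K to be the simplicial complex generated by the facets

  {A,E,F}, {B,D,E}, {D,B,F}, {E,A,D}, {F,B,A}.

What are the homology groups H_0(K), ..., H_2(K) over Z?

H_0 = Z,  H_1 = Z,  H_2 = 0.

Take the total order A < B < D < E < F on the vertex set. Then K (dimension 2) consists of the simplices:

  0-simplices (5): A, B, D, E, F
  1-simplices (10): AB, AD, AE, AF, BD, BE, BF, DE, DF, EF
  2-simplices (5): ABF, ADE, AEF, BDE, BDF

Hence C_0 ≅ Z^5, C_1 ≅ Z^10, C_2 ≅ Z^5.

∂_1: C_1 → C_0 sends each edge [p,q] (with p < q) to q − p.
This gives a 5×10 integer matrix of rank 4; reducing to Smith normal form yields diagonal entries (1,1,1,1).

Boundary ∂_2: C_2 → C_1 maps a triangle to the signed sum of its edges. For instance
  ∂BDE = DE − BE + BD,
  ∂ADE = DE − AE + AD.
This gives a 10×5 integer matrix of rank 5; reducing to Smith normal form yields diagonal entries (1,1,1,1,1).

Reading off H_k = ker ∂_k / im ∂_{k+1}:

  H_0: rank C_0 − rank ∂_1 = 5 − 4 = 1, and the invariant factors of ∂_1 are all 1, so H_0 = Z.
  H_1: rank ker ∂_1 − rank ∂_2 = (10 − 4) − 5 = 1, and the invariant factors of ∂_2 are all 1, so H_1 = Z.
  H_2: rank ker ∂_2 − rank ∂_3 = (5 − 5) − 0 = 0, and there is no ∂_3, so H_2 = 0.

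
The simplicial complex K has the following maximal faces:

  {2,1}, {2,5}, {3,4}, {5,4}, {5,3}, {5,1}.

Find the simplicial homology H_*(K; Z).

H_0 ≅ Z,  H_1 ≅ Z^2.

Take the total order 1 < 2 < 3 < 4 < 5 on the vertex set. Then K (dimension 1) consists of the simplices:

  0-simplices (5): [1], [2], [3], [4], [5]
  1-simplices (6): [1,2], [1,5], [2,5], [3,4], [3,5], [4,5]

so the chain groups are C_0 ≅ Z^5, C_1 ≅ Z^6.

The boundary map ∂_1: C_1 → C_0 maps an edge to its endpoints' difference, ∂[p,q] = q − p. For instance
  ∂[2,5] = [5] − [2].
As a 5×6 matrix over Z this has rank 4, with invariant factors (1,1,1,1).

Computing H_k = (kernel of ∂_k) / (image of ∂_{k+1}):

  H_0: rank C_0 − rank ∂_1 = 5 − 4 = 1, and the invariant factors of ∂_1 are all 1, so H_0 ≅ Z.
  H_1: rank ker ∂_1 − rank ∂_2 = (6 − 4) − 0 = 2, and there is no ∂_2, so H_1 ≅ Z^2.

(K is a triangulation of a wedge of 2 circles.)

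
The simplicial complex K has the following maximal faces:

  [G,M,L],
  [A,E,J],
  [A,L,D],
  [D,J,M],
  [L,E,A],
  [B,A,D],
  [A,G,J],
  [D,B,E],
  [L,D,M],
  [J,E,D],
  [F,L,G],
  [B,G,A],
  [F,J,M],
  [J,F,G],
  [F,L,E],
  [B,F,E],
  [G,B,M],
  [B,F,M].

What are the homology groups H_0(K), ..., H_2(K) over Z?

Order the vertices as A < B < D < E < F < G < J < L < M. Listing each simplex with vertices in this order, K has dimension 2 with simplices:

  0-simplices (9): A, B, D, E, F, G, J, L, M
  1-simplices (27): AB, AD, AE, AG, AJ, AL, BD, BE, BF, BG, BM, DE, DJ, DL, DM, EF, EJ, EL, FG, FJ, FL, FM, GJ, GL, GM, JM, LM
  2-simplices (18): ABD, ABG, ADL, AEJ, AEL, AGJ, BDE, BEF, BFM, BGM, DEJ, DJM, DLM, EFL, FGJ, FGL, FJM, GLM

Hence C_0 ≅ Z^9, C_1 ≅ Z^27, C_2 ≅ Z^18.

Boundary ∂_1: C_1 → C_0 maps an edge to its endpoints' difference, ∂[p,q] = q − p. For instance
  ∂FL = L − F.
The 9×27 boundary matrix has rank 8 and Smith normal form diag(1,1,1,1,1,1,1,1).

The boundary map ∂_2: C_2 → C_1 acts by ∂[p,q,r] = [q,r] − [p,r] + [p,q]. For instance
  ∂FJM = JM − FM + FJ,
  ∂ADL = DL − AL + AD.
This gives a 27×18 integer matrix of rank 18; reducing to Smith normal form yields diagonal entries (1,1,1,1,1,1,1,1,1,1,1,1,1,1,1,1,1,2).

Now H_k = ker ∂_k / im ∂_{k+1}, so:

  H_0: rank C_0 − rank ∂_1 = 9 − 8 = 1, and the invariant factors of ∂_1 are all 1, so H_0 = Z.
  H_1: rank ker ∂_1 − rank ∂_2 = (27 − 8) − 18 = 1, and ∂_2 has invariant factor 2 > 1, so H_1 = Z ⊕ Z/2.
  H_2: rank ker ∂_2 − rank ∂_3 = (18 − 18) − 0 = 0, and there is no ∂_3, so H_2 = 0.

(K is a triangulation of the Klein bottle.)

H_0 ≅ Z,  H_1 ≅ Z ⊕ Z/2,  H_2 = 0.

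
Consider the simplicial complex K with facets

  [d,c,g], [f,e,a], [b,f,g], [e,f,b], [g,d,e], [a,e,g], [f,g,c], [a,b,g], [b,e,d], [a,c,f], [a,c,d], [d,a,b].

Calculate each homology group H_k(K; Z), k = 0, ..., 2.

We work with the vertex ordering a < b < c < d < e < f < g. The simplices of K, each written with vertices in increasing order, are:

  0-simplices (7): a, b, c, d, e, f, g
  1-simplices (18): ab, ac, ad, ae, af, ag, bd, be, bf, bg, cd, cf, cg, de, dg, ef, eg, fg
  2-simplices (12): abd, abg, acd, acf, aef, aeg, bde, bef, bfg, cdg, cfg, deg

giving chain groups C_0 ≅ Z^7, C_1 ≅ Z^18, C_2 ≅ Z^12.

The boundary map ∂_1: C_1 → C_0 maps an edge to its endpoints' difference, ∂[p,q] = q − p.
This gives a 7×18 integer matrix of rank 6; reducing to Smith normal form yields diagonal entries (1,1,1,1,1,1).

Boundary ∂_2: C_2 → C_1 maps a triangle to the signed sum of its edges. For instance
  ∂abd = bd − ad + ab,
  ∂bef = ef − bf + be.
This gives a 18×12 integer matrix of rank 12; reducing to Smith normal form yields diagonal entries (1,1,1,1,1,1,1,1,1,1,1,2).

From H_k ≅ ker(∂_k) / im(∂_{k+1}) we obtain:

  H_0: rank C_0 − rank ∂_1 = 7 − 6 = 1, and the invariant factors of ∂_1 are all 1, so H_0 ≅ Z.
  H_1: rank ker ∂_1 − rank ∂_2 = (18 − 6) − 12 = 0, and ∂_2 has invariant factor 2 > 1, so H_1 ≅ Z/2.
  H_2: rank ker ∂_2 − rank ∂_3 = (12 − 12) − 0 = 0, and there is no ∂_3, so H_2 ≅ 0.

H_0 ≅ Z,  H_1 ≅ Z/2,  H_2 = 0.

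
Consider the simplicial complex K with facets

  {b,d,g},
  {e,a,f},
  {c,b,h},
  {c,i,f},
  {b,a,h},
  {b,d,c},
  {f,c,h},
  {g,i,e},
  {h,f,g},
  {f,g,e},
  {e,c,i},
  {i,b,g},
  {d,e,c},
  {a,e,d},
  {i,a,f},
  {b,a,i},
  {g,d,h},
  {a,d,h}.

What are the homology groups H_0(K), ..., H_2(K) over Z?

H_0 ≅ Z,  H_1 ≅ Z ⊕ Z/2Z,  H_2 = 0.

Fix the vertex order a < b < c < d < e < f < g < h < i and write every simplex with vertices in increasing order. Then dim K = 2 and the simplices of K are:

  0-simplices (9): a, b, c, d, e, f, g, h, i
  1-simplices (27): ab, ad, ae, af, ah, ai, bc, bd, bg, bh, bi, cd, ce, cf, ch, ci, de, dg, dh, ef, eg, ei, fg, fh, fi, gh, gi
  2-simplices (18): abh, abi, ade, adh, aef, afi, bcd, bch, bdg, bgi, cde, cei, cfh, cfi, dgh, efg, egi, fgh

so the chain groups are C_0 ≅ Z^9, C_1 ≅ Z^27, C_2 ≅ Z^18.

∂_1: C_1 → C_0 is given by ∂[p,q] = [q] − [p].
The 9×27 boundary matrix has rank 8 and Smith normal form diag(1,1,1,1,1,1,1,1).

∂_2: C_2 → C_1 acts by ∂[p,q,r] = [q,r] − [p,r] + [p,q]. For instance
  ∂dgh = gh − dh + dg,
  ∂abi = bi − ai + ab.
As a 27×18 matrix over Z this has rank 18, with invariant factors (1,1,1,1,1,1,1,1,1,1,1,1,1,1,1,1,1,2).

Computing H_k = (kernel of ∂_k) / (image of ∂_{k+1}):

  H_0: rank C_0 − rank ∂_1 = 9 − 8 = 1, and the invariant factors of ∂_1 are all 1, so H_0 = Z.
  H_1: rank ker ∂_1 − rank ∂_2 = (27 − 8) − 18 = 1, and ∂_2 has invariant factor 2 > 1, so H_1 = Z ⊕ Z/2Z.
  H_2: rank ker ∂_2 − rank ∂_3 = (18 − 18) − 0 = 0, and there is no ∂_3, so H_2 = 0.

As a check, the Euler characteristic is 9 − 27 + 18 = 0, which agrees with 1 − 1 + 0 = 0.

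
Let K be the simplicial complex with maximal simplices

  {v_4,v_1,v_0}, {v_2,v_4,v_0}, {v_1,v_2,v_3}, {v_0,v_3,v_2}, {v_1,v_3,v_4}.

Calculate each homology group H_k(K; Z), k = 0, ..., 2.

H_0 = Z,  H_1 = Z,  H_2 = 0.

Take the total order v_0 < v_1 < v_2 < v_3 < v_4 on the vertex set. Then K (dimension 2) consists of the simplices:

  0-simplices (5): [v_0], [v_1], [v_2], [v_3], [v_4]
  1-simplices (10): [v_0,v_1], [v_0,v_2], [v_0,v_3], [v_0,v_4], [v_1,v_2], [v_1,v_3], [v_1,v_4], [v_2,v_3], [v_2,v_4], [v_3,v_4]
  2-simplices (5): [v_0,v_1,v_4], [v_0,v_2,v_3], [v_0,v_2,v_4], [v_1,v_2,v_3], [v_1,v_3,v_4]

so the chain groups are C_0 ≅ Z^5, C_1 ≅ Z^10, C_2 ≅ Z^5.

The boundary map ∂_1: C_1 → C_0 sends each edge [p,q] (with p < q) to q − p. For instance
  ∂[v_0,v_4] = [v_4] − [v_0].
This gives a 5×10 integer matrix of rank 4; reducing to Smith normal form yields diagonal entries (1,1,1,1).

Boundary ∂_2: C_2 → C_1 sends each 2-simplex [p,q,r] to [q,r] − [p,r] + [p,q]. For instance
  ∂[v_1,v_3,v_4] = [v_3,v_4] − [v_1,v_4] + [v_1,v_3],
  ∂[v_0,v_1,v_4] = [v_1,v_4] − [v_0,v_4] + [v_0,v_1].
This gives a 10×5 integer matrix of rank 5; reducing to Smith normal form yields diagonal entries (1,1,1,1,1).

Computing H_k = (kernel of ∂_k) / (image of ∂_{k+1}):

  H_0: rank C_0 − rank ∂_1 = 5 − 4 = 1, and the invariant factors of ∂_1 are all 1, so H_0 = Z.
  H_1: rank ker ∂_1 − rank ∂_2 = (10 − 4) − 5 = 1, and the invariant factors of ∂_2 are all 1, so H_1 = Z.
  H_2: rank ker ∂_2 − rank ∂_3 = (5 − 5) − 0 = 0, and there is no ∂_3, so H_2 = 0.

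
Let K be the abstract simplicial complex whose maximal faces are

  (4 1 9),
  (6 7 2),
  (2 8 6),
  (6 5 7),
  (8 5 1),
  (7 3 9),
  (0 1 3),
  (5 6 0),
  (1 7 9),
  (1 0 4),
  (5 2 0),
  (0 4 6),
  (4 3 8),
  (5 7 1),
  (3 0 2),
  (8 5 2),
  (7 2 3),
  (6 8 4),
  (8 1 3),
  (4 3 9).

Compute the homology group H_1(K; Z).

We work with the vertex ordering 0 < 1 < 2 < 3 < 4 < 5 < 6 < 7 < 8 < 9. The simplices of K, each written with vertices in increasing order, are:

  0-simplices (10): [0], [1], [2], [3], [4], [5], [6], [7], [8], [9]
  1-simplices (30): (30 of them)
  2-simplices (20): (20 of them)

so the chain groups are C_0 ≅ Z^10, C_1 ≅ Z^30, C_2 ≅ Z^20.

Boundary ∂_1: C_1 → C_0 sends each edge [p,q] (with p < q) to q − p. For instance
  ∂[3,8] = [8] − [3].
This gives a 10×30 integer matrix of rank 9; reducing to Smith normal form yields diagonal entries (1,1,1,1,1,1,1,1,1).

Boundary ∂_2: C_2 → C_1 acts by ∂[p,q,r] = [q,r] − [p,r] + [p,q]. For instance
  ∂[1,4,9] = [4,9] − [1,9] + [1,4],
  ∂[3,4,9] = [4,9] − [3,9] + [3,4].
As a 30×20 matrix over Z this has rank 20, with invariant factors (1,1,1,1,1,1,1,1,1,1,1,1,1,1,1,1,1,1,1,2).

Computing H_k = (kernel of ∂_k) / (image of ∂_{k+1}):

  H_1: rank ker ∂_1 − rank ∂_2 = (30 − 9) − 20 = 1, and ∂_2 has invariant factor 2 > 1, so H_1 ≅ Z × Z/2.

H_1 ≅ Z × Z/2.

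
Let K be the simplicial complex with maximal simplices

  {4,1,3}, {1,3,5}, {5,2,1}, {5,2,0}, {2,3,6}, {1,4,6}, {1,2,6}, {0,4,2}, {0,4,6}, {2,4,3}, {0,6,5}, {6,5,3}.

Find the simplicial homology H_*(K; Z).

H_0 = Z,  H_1 = Z/2,  H_2 = 0.

Order the vertices as 0 < 1 < 2 < 3 < 4 < 5 < 6. Listing each simplex with vertices in this order, K has dimension 2 with simplices:

  0-simplices (7): [0], [1], [2], [3], [4], [5], [6]
  1-simplices (18): [0,2], [0,4], [0,5], [0,6], [1,2], [1,3], [1,4], [1,5], [1,6], [2,3], [2,4], [2,5], [2,6], [3,4], [3,5], [3,6], [4,6], [5,6]
  2-simplices (12): [0,2,4], [0,2,5], [0,4,6], [0,5,6], [1,2,5], [1,2,6], [1,3,4], [1,3,5], [1,4,6], [2,3,4], [2,3,6], [3,5,6]

Hence C_0 ≅ Z^7, C_1 ≅ Z^18, C_2 ≅ Z^12.

Boundary ∂_1: C_1 → C_0 maps an edge to its endpoints' difference, ∂[p,q] = q − p. For instance
  ∂[4,6] = [6] − [4].
The resulting 7×18 matrix has rank 6, and its Smith normal form has invariant factors (1,1,1,1,1,1).

∂_2: C_2 → C_1 sends each 2-simplex [p,q,r] to [q,r] − [p,r] + [p,q]. For instance
  ∂[1,3,4] = [3,4] − [1,4] + [1,3],
  ∂[0,2,5] = [2,5] − [0,5] + [0,2].
The resulting 18×12 matrix has rank 12, and its Smith normal form has invariant factors (1,1,1,1,1,1,1,1,1,1,1,2).

Now H_k = ker ∂_k / im ∂_{k+1}, so:

  H_0: rank C_0 − rank ∂_1 = 7 − 6 = 1, and the invariant factors of ∂_1 are all 1, so H_0 = Z.
  H_1: rank ker ∂_1 − rank ∂_2 = (18 − 6) − 12 = 0, and ∂_2 has invariant factor 2 > 1, so H_1 = Z/2.
  H_2: rank ker ∂_2 − rank ∂_3 = (12 − 12) − 0 = 0, and there is no ∂_3, so H_2 = 0.

(K is a triangulation of the real projective plane RP^2.)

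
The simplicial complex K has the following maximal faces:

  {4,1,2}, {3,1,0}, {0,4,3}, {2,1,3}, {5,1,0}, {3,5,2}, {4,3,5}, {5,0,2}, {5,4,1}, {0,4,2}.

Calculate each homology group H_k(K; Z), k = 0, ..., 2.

Take the total order 0 < 1 < 2 < 3 < 4 < 5 on the vertex set. Then K (dimension 2) consists of the simplices:

  0-simplices (6): [0], [1], [2], [3], [4], [5]
  1-simplices (15): [0,1], [0,2], [0,3], [0,4], [0,5], [1,2], [1,3], [1,4], [1,5], [2,3], [2,4], [2,5], [3,4], [3,5], [4,5]
  2-simplices (10): [0,1,3], [0,1,5], [0,2,4], [0,2,5], [0,3,4], [1,2,3], [1,2,4], [1,4,5], [2,3,5], [3,4,5]

giving chain groups C_0 ≅ Z^6, C_1 ≅ Z^15, C_2 ≅ Z^10.

∂_1: C_1 → C_0 sends each edge [p,q] (with p < q) to q − p. For instance
  ∂[0,2] = [2] − [0].
As a 6×15 matrix over Z this has rank 5, with invariant factors (1,1,1,1,1).

∂_2: C_2 → C_1 maps a triangle to the signed sum of its edges. For instance
  ∂[1,2,4] = [2,4] − [1,4] + [1,2],
  ∂[0,2,5] = [2,5] − [0,5] + [0,2].
The resulting 15×10 matrix has rank 10, and its Smith normal form has invariant factors (1,1,1,1,1,1,1,1,1,2).

Computing H_k = (kernel of ∂_k) / (image of ∂_{k+1}):

  H_0: rank C_0 − rank ∂_1 = 6 − 5 = 1, and the invariant factors of ∂_1 are all 1, so H_0 ≅ Z.
  H_1: rank ker ∂_1 − rank ∂_2 = (15 − 5) − 10 = 0, and ∂_2 has invariant factor 2 > 1, so H_1 ≅ Z/2.
  H_2: rank ker ∂_2 − rank ∂_3 = (10 − 10) − 0 = 0, and there is no ∂_3, so H_2 ≅ 0.

As a check, the Euler characteristic is 6 − 15 + 10 = 1, which agrees with 1 − 0 + 0 = 1.

H_0 = Z,  H_1 = Z/2,  H_2 = 0.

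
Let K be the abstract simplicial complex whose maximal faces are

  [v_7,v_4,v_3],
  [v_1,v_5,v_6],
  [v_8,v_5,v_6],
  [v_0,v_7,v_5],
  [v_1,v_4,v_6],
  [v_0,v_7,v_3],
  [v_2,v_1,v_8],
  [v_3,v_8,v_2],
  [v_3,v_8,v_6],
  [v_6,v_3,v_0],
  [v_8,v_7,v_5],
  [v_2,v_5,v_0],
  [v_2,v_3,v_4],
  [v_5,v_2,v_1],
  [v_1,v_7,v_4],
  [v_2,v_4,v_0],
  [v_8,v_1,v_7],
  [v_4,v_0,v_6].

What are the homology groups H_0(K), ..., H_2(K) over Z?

Fix the vertex order v_0 < v_1 < v_2 < v_3 < v_4 < v_5 < v_6 < v_7 < v_8 and write every simplex with vertices in increasing order. Then dim K = 2 and the simplices of K are:

  0-simplices (9): [v_0], [v_1], [v_2], [v_3], [v_4], [v_5], [v_6], [v_7], [v_8]
  1-simplices (27): (27 of them)
  2-simplices (18): (18 of them)

giving chain groups C_0 ≅ Z^9, C_1 ≅ Z^27, C_2 ≅ Z^18.

The boundary map ∂_1: C_1 → C_0 sends each edge [p,q] (with p < q) to q − p.
As a 9×27 matrix over Z this has rank 8, with invariant factors (1,1,1,1,1,1,1,1).

Boundary ∂_2: C_2 → C_1 maps a triangle to the signed sum of its edges. For instance
  ∂[v_0,v_2,v_4] = [v_2,v_4] − [v_0,v_4] + [v_0,v_2],
  ∂[v_1,v_4,v_6] = [v_4,v_6] − [v_1,v_6] + [v_1,v_4].
The resulting 27×18 matrix has rank 18, and its Smith normal form has invariant factors (1,1,1,1,1,1,1,1,1,1,1,1,1,1,1,1,1,2).

Reading off H_k = ker ∂_k / im ∂_{k+1}:

  H_0: rank C_0 − rank ∂_1 = 9 − 8 = 1, and the invariant factors of ∂_1 are all 1, so H_0 ≅ Z.
  H_1: rank ker ∂_1 − rank ∂_2 = (27 − 8) − 18 = 1, and ∂_2 has invariant factor 2 > 1, so H_1 ≅ Z ⊕ Z/2.
  H_2: rank ker ∂_2 − rank ∂_3 = (18 − 18) − 0 = 0, and there is no ∂_3, so H_2 ≅ 0.

H_0 ≅ Z,  H_1 ≅ Z ⊕ Z/2,  H_2 = 0.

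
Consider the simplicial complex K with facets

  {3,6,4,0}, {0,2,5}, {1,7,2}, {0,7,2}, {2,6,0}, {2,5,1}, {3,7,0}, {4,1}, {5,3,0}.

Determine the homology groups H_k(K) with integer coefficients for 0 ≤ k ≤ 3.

H_0 = Z,  H_1 = Z,  H_2 = 0,  H_3 = 0.

Take the total order 0 < 1 < 2 < 3 < 4 < 5 < 6 < 7 on the vertex set. Then K (dimension 3) consists of the simplices:

  0-simplices (8): [0], [1], [2], [3], [4], [5], [6], [7]
  1-simplices (18): [0,2], [0,3], [0,4], [0,5], [0,6], [0,7], [1,2], [1,4], [1,5], [1,7], [2,5], [2,6], [2,7], [3,4], [3,5], [3,6], [3,7], [4,6]
  2-simplices (11): [0,2,5], [0,2,6], [0,2,7], [0,3,4], [0,3,5], [0,3,6], [0,3,7], [0,4,6], [1,2,5], [1,2,7], [3,4,6]
  3-simplices (1): [0,3,4,6]

giving chain groups C_0 ≅ Z^8, C_1 ≅ Z^18, C_2 ≅ Z^11, C_3 ≅ Z^1.

The boundary map ∂_1: C_1 → C_0 is given by ∂[p,q] = [q] − [p]. For instance
  ∂[0,3] = [3] − [0].
The 8×18 boundary matrix has rank 7 and Smith normal form diag(1,1,1,1,1,1,1).

The boundary map ∂_2: C_2 → C_1 sends each 2-simplex [p,q,r] to [q,r] − [p,r] + [p,q]. For instance
  ∂[1,2,7] = [2,7] − [1,7] + [1,2],
  ∂[0,3,7] = [3,7] − [0,7] + [0,3].
As a 18×11 matrix over Z this has rank 10, with invariant factors (1,1,1,1,1,1,1,1,1,1).

Boundary ∂_3: C_3 → C_2 sends each 3-simplex σ to the alternating sum Σ_i (−1)^i (σ with its i-th vertex removed). For instance
  ∂[0,3,4,6] = [3,4,6] − [0,4,6] + [0,3,6] − [0,3,4].
This gives a 11×1 integer matrix of rank 1; reducing to Smith normal form yields diagonal entries (1).

Computing H_k = (kernel of ∂_k) / (image of ∂_{k+1}):

  H_0: rank C_0 − rank ∂_1 = 8 − 7 = 1, and the invariant factors of ∂_1 are all 1, so H_0 ≅ Z.
  H_1: rank ker ∂_1 − rank ∂_2 = (18 − 7) − 10 = 1, and the invariant factors of ∂_2 are all 1, so H_1 ≅ Z.
  H_2: rank ker ∂_2 − rank ∂_3 = (11 − 10) − 1 = 0, and the invariant factors of ∂_3 are all 1, so H_2 ≅ 0.
  H_3: rank ker ∂_3 − rank ∂_4 = (1 − 1) − 0 = 0, and there is no ∂_4, so H_3 ≅ 0.

As a check, the Euler characteristic is 8 − 18 + 11 − 1 = 0, which agrees with 1 − 1 + 0 − 0 = 0.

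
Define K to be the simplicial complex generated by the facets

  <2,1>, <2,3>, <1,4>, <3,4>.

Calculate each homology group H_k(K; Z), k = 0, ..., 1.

H_0 = Z,  H_1 = Z.

Take the total order 1 < 2 < 3 < 4 on the vertex set. Then K (dimension 1) consists of the simplices:

  0-simplices (4): [1], [2], [3], [4]
  1-simplices (4): [1,2], [1,4], [2,3], [3,4]

Hence C_0 ≅ Z^4, C_1 ≅ Z^4.

The boundary map ∂_1: C_1 → C_0 is given by ∂[p,q] = [q] − [p].
As a 4×4 matrix over Z this has rank 3, with invariant factors (1,1,1).

Computing H_k = (kernel of ∂_k) / (image of ∂_{k+1}):

  H_0: rank C_0 − rank ∂_1 = 4 − 3 = 1, and the invariant factors of ∂_1 are all 1, so H_0 ≅ Z.
  H_1: rank ker ∂_1 − rank ∂_2 = (4 − 3) − 0 = 1, and there is no ∂_2, so H_1 ≅ Z.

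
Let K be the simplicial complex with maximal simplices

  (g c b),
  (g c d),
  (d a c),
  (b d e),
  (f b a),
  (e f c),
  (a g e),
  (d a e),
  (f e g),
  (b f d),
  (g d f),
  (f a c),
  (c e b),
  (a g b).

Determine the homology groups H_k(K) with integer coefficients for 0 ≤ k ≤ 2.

Order the vertices as a < b < c < d < e < f < g. Listing each simplex with vertices in this order, K has dimension 2 with simplices:

  0-simplices (7): a, b, c, d, e, f, g
  1-simplices (21): ab, ac, ad, ae, af, ag, bc, bd, be, bf, bg, cd, ce, cf, cg, de, df, dg, ef, eg, fg
  2-simplices (14): abf, abg, acd, acf, ade, aeg, bce, bcg, bde, bdf, cdg, cef, dfg, efg

so the chain groups are C_0 ≅ Z^7, C_1 ≅ Z^21, C_2 ≅ Z^14.

The boundary map ∂_1: C_1 → C_0 is given by ∂[p,q] = [q] − [p]. For instance
  ∂ac = c − a.
As a 7×21 matrix over Z this has rank 6, with invariant factors (1,1,1,1,1,1).

The boundary map ∂_2: C_2 → C_1 sends each 2-simplex [p,q,r] to [q,r] − [p,r] + [p,q]. For instance
  ∂bcg = cg − bg + bc,
  ∂efg = fg − eg + ef.
This gives a 21×14 integer matrix of rank 13; reducing to Smith normal form yields diagonal entries (1,1,1,1,1,1,1,1,1,1,1,1,1).

Now H_k = ker ∂_k / im ∂_{k+1}, so:

  H_0: rank C_0 − rank ∂_1 = 7 − 6 = 1, and the invariant factors of ∂_1 are all 1, so H_0 ≅ Z.
  H_1: rank ker ∂_1 − rank ∂_2 = (21 − 6) − 13 = 2, and the invariant factors of ∂_2 are all 1, so H_1 ≅ Z^2.
  H_2: rank ker ∂_2 − rank ∂_3 = (14 − 13) − 0 = 1, and there is no ∂_3, so H_2 ≅ Z.

As a check, the Euler characteristic is 7 − 21 + 14 = 0, which agrees with 1 − 2 + 1 = 0.
(K is a triangulation of the torus T^2.)

H_0 = Z,  H_1 = Z^2,  H_2 = Z.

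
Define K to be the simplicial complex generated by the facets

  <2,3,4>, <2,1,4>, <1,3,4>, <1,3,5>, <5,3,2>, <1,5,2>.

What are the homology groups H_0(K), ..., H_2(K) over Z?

We work with the vertex ordering 1 < 2 < 3 < 4 < 5. The simplices of K, each written with vertices in increasing order, are:

  0-simplices (5): [1], [2], [3], [4], [5]
  1-simplices (9): [1,2], [1,3], [1,4], [1,5], [2,3], [2,4], [2,5], [3,4], [3,5]
  2-simplices (6): [1,2,4], [1,2,5], [1,3,4], [1,3,5], [2,3,4], [2,3,5]

so the chain groups are C_0 ≅ Z^5, C_1 ≅ Z^9, C_2 ≅ Z^6.

∂_1: C_1 → C_0 maps an edge to its endpoints' difference, ∂[p,q] = q − p.
The resulting 5×9 matrix has rank 4, and its Smith normal form has invariant factors (1,1,1,1).

∂_2: C_2 → C_1 maps a triangle to the signed sum of its edges. For instance
  ∂[2,3,4] = [3,4] − [2,4] + [2,3],
  ∂[2,3,5] = [3,5] − [2,5] + [2,3].
This gives a 9×6 integer matrix of rank 5; reducing to Smith normal form yields diagonal entries (1,1,1,1,1).

From H_k ≅ ker(∂_k) / im(∂_{k+1}) we obtain:

  H_0: rank C_0 − rank ∂_1 = 5 − 4 = 1, and the invariant factors of ∂_1 are all 1, so H_0 ≅ Z.
  H_1: rank ker ∂_1 − rank ∂_2 = (9 − 4) − 5 = 0, and the invariant factors of ∂_2 are all 1, so H_1 ≅ 0.
  H_2: rank ker ∂_2 − rank ∂_3 = (6 − 5) − 0 = 1, and there is no ∂_3, so H_2 ≅ Z.

As a check, the Euler characteristic is 5 − 9 + 6 = 2, which agrees with 1 − 0 + 1 = 2.

H_0 ≅ Z,  H_1 = 0,  H_2 ≅ Z.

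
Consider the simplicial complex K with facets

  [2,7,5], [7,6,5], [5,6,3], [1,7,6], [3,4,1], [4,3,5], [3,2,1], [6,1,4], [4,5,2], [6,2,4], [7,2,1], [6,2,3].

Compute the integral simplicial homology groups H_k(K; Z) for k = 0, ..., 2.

Take the total order 1 < 2 < 3 < 4 < 5 < 6 < 7 on the vertex set. Then K (dimension 2) consists of the simplices:

  0-simplices (7): [1], [2], [3], [4], [5], [6], [7]
  1-simplices (18): [1,2], [1,3], [1,4], [1,6], [1,7], [2,3], [2,4], [2,5], [2,6], [2,7], [3,4], [3,5], [3,6], [4,5], [4,6], [5,6], [5,7], [6,7]
  2-simplices (12): [1,2,3], [1,2,7], [1,3,4], [1,4,6], [1,6,7], [2,3,6], [2,4,5], [2,4,6], [2,5,7], [3,4,5], [3,5,6], [5,6,7]

giving chain groups C_0 ≅ Z^7, C_1 ≅ Z^18, C_2 ≅ Z^12.

Boundary ∂_1: C_1 → C_0 sends each edge [p,q] (with p < q) to q − p. For instance
  ∂[5,7] = [7] − [5].
As a 7×18 matrix over Z this has rank 6, with invariant factors (1,1,1,1,1,1).

∂_2: C_2 → C_1 sends each 2-simplex [p,q,r] to [q,r] − [p,r] + [p,q]. For instance
  ∂[2,4,6] = [4,6] − [2,6] + [2,4],
  ∂[5,6,7] = [6,7] − [5,7] + [5,6].
The 18×12 boundary matrix has rank 12 and Smith normal form diag(1,1,1,1,1,1,1,1,1,1,1,2).

Computing H_k = (kernel of ∂_k) / (image of ∂_{k+1}):

  H_0: rank C_0 − rank ∂_1 = 7 − 6 = 1, and the invariant factors of ∂_1 are all 1, so H_0 ≅ Z.
  H_1: rank ker ∂_1 − rank ∂_2 = (18 − 6) − 12 = 0, and ∂_2 has invariant factor 2 > 1, so H_1 ≅ Z/2.
  H_2: rank ker ∂_2 − rank ∂_3 = (12 − 12) − 0 = 0, and there is no ∂_3, so H_2 ≅ 0.

H_0 ≅ Z,  H_1 ≅ Z/2,  H_2 = 0.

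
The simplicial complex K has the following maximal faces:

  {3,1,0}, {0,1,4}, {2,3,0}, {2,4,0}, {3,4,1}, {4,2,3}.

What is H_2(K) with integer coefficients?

Fix the vertex order 0 < 1 < 2 < 3 < 4 and write every simplex with vertices in increasing order. Then dim K = 2 and the simplices of K are:

  0-simplices (5): [0], [1], [2], [3], [4]
  1-simplices (9): [0,1], [0,2], [0,3], [0,4], [1,3], [1,4], [2,3], [2,4], [3,4]
  2-simplices (6): [0,1,3], [0,1,4], [0,2,3], [0,2,4], [1,3,4], [2,3,4]

Hence C_0 ≅ Z^5, C_1 ≅ Z^9, C_2 ≅ Z^6.

∂_1: C_1 → C_0 sends each edge [p,q] (with p < q) to q − p.
As a 5×9 matrix over Z this has rank 4, with invariant factors (1,1,1,1).

Boundary ∂_2: C_2 → C_1 maps a triangle to the signed sum of its edges. For instance
  ∂[0,2,4] = [2,4] − [0,4] + [0,2],
  ∂[1,3,4] = [3,4] − [1,4] + [1,3].
The resulting 9×6 matrix has rank 5, and its Smith normal form has invariant factors (1,1,1,1,1).

Now H_k = ker ∂_k / im ∂_{k+1}, so:

  H_2: rank ker ∂_2 − rank ∂_3 = (6 − 5) − 0 = 1, and there is no ∂_3, so H_2 ≅ Z.

H_2 ≅ Z.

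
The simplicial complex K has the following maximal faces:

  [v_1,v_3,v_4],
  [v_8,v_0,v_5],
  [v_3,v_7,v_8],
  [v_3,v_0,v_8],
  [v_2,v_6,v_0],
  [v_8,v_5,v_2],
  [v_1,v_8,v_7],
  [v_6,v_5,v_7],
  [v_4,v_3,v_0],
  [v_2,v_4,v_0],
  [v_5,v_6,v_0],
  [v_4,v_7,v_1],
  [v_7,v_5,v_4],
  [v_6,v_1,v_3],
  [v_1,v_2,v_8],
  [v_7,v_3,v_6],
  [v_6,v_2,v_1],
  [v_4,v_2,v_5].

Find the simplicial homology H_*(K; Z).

Fix the vertex order v_0 < v_1 < v_2 < v_3 < v_4 < v_5 < v_6 < v_7 < v_8 and write every simplex with vertices in increasing order. Then dim K = 2 and the simplices of K are:

  0-simplices (9): [v_0], [v_1], [v_2], [v_3], [v_4], [v_5], [v_6], [v_7], [v_8]
  1-simplices (27): (27 of them)
  2-simplices (18): (18 of them)

so the chain groups are C_0 ≅ Z^9, C_1 ≅ Z^27, C_2 ≅ Z^18.

∂_1: C_1 → C_0 maps an edge to its endpoints' difference, ∂[p,q] = q − p. For instance
  ∂[v_0,v_3] = [v_3] − [v_0].
The 9×27 boundary matrix has rank 8 and Smith normal form diag(1,1,1,1,1,1,1,1).

The boundary map ∂_2: C_2 → C_1 acts by ∂[p,q,r] = [q,r] − [p,r] + [p,q]. For instance
  ∂[v_2,v_5,v_8] = [v_5,v_8] − [v_2,v_8] + [v_2,v_5],
  ∂[v_2,v_4,v_5] = [v_4,v_5] − [v_2,v_5] + [v_2,v_4].
The 27×18 boundary matrix has rank 18 and Smith normal form diag(1,1,1,1,1,1,1,1,1,1,1,1,1,1,1,1,1,2).

Computing H_k = (kernel of ∂_k) / (image of ∂_{k+1}):

  H_0: rank C_0 − rank ∂_1 = 9 − 8 = 1, and the invariant factors of ∂_1 are all 1, so H_0 ≅ Z.
  H_1: rank ker ∂_1 − rank ∂_2 = (27 − 8) − 18 = 1, and ∂_2 has invariant factor 2 > 1, so H_1 ≅ Z ⊕ Z/2.
  H_2: rank ker ∂_2 − rank ∂_3 = (18 − 18) − 0 = 0, and there is no ∂_3, so H_2 ≅ 0.

H_0 = Z,  H_1 = Z ⊕ Z/2,  H_2 = 0.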